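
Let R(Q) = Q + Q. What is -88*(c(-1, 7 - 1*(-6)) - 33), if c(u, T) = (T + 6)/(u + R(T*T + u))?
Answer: 971168/335 ≈ 2899.0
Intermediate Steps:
R(Q) = 2*Q
c(u, T) = (6 + T)/(2*T² + 3*u) (c(u, T) = (T + 6)/(u + 2*(T*T + u)) = (6 + T)/(u + 2*(T² + u)) = (6 + T)/(u + 2*(u + T²)) = (6 + T)/(u + (2*u + 2*T²)) = (6 + T)/(2*T² + 3*u))
-88*(c(-1, 7 - 1*(-6)) - 33) = -88*((6 + (7 - 1*(-6)))/(2*(7 - 1*(-6))² + 3*(-1)) - 33) = -88*((6 + (7 + 6))/(2*(7 + 6)² - 3) - 33) = -88*((6 + 13)/(2*13² - 3) - 33) = -88*(19/(2*169 - 3) - 33) = -88*(19/(338 - 3) - 33) = -88*(19/335 - 33) = -88*(-11036/335) = 971168/335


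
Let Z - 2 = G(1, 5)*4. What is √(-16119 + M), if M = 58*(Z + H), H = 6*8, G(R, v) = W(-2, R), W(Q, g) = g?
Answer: 3*I*√1443 ≈ 113.96*I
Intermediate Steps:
G(R, v) = R
Z = 6 (Z = 2 + 1*4 = 2 + 4 = 6)
H = 48
M = 3132 (M = 58*(6 + 48) = 58*54 = 3132)
√(-16119 + M) = √(-16119 + 3132) = √(-12987) = 3*I*√1443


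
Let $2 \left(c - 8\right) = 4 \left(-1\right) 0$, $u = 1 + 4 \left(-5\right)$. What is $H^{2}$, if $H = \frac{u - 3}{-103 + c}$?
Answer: $\frac{484}{9025} \approx 0.053629$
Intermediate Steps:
$u = -19$ ($u = 1 - 20 = -19$)
$c = 8$ ($c = 8 + \frac{4 \left(-1\right) 0}{2} = 8 + \frac{\left(-4\right) 0}{2} = 8 + \frac{1}{2} \cdot 0 = 8 + 0 = 8$)
$H = \frac{22}{95}$ ($H = \frac{-19 - 3}{-103 + 8} = - \frac{22}{-95} = \left(-22\right) \left(- \frac{1}{95}\right) = \frac{22}{95} \approx 0.23158$)
$H^{2} = \left(\frac{22}{95}\right)^{2} = \frac{484}{9025}$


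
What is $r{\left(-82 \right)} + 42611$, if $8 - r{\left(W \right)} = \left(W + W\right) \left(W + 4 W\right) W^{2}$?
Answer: $-452079141$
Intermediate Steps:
$r{\left(W \right)} = 8 - 10 W^{4}$ ($r{\left(W \right)} = 8 - \left(W + W\right) \left(W + 4 W\right) W^{2} = 8 - 2 W 5 W W^{2} = 8 - 10 W^{2} W^{2} = 8 - 10 W^{4}$)
$r{\left(-82 \right)} + 42611 = \left(8 - 10 \left(-82\right)^{4}\right) + 42611 = \left(8 - 452121760\right) + 42611 = -452121752 + 42611 = -452079141$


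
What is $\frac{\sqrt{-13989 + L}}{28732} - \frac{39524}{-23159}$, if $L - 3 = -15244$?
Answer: $\frac{39524}{23159} + \frac{i \sqrt{29230}}{28732} \approx 1.7066 + 0.0059504 i$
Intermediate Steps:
$L = -15241$ ($L = 3 - 15244 = -15241$)
$\frac{\sqrt{-13989 + L}}{28732} - \frac{39524}{-23159} = \frac{\sqrt{-13989 - 15241}}{28732} - \frac{39524}{-23159} = \sqrt{-29230} \cdot \frac{1}{28732} - - \frac{39524}{23159} = i \sqrt{29230} \cdot \frac{1}{28732} + \frac{39524}{23159} = \frac{i \sqrt{29230}}{28732} + \frac{39524}{23159} = \frac{39524}{23159} + \frac{i \sqrt{29230}}{28732}$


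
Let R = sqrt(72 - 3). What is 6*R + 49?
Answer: 49 + 6*sqrt(69) ≈ 98.840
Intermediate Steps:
R = sqrt(69) ≈ 8.3066
6*R + 49 = 6*sqrt(69) + 49 = 49 + 6*sqrt(69)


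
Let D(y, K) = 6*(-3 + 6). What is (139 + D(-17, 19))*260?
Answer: 40820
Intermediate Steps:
D(y, K) = 18 (D(y, K) = 6*3 = 18)
(139 + D(-17, 19))*260 = (139 + 18)*260 = 157*260 = 40820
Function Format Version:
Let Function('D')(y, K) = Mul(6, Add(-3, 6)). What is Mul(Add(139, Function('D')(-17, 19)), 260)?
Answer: 40820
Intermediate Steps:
Function('D')(y, K) = 18 (Function('D')(y, K) = Mul(6, 3) = 18)
Mul(Add(139, Function('D')(-17, 19)), 260) = Mul(Add(139, 18), 260) = Mul(157, 260) = 40820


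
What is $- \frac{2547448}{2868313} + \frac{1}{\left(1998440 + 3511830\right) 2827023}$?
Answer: $- \frac{39683278878445743767}{44681604762758483730} \approx -0.88813$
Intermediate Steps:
$- \frac{2547448}{2868313} + \frac{1}{\left(1998440 + 3511830\right) 2827023} = \left(-2547448\right) \frac{1}{2868313} + \frac{1}{5510270} \cdot \frac{1}{2827023} = - \frac{2547448}{2868313} + \frac{1}{5510270} \cdot \frac{1}{2827023} = - \frac{2547448}{2868313} + \frac{1}{15577660026210} = - \frac{39683278878445743767}{44681604762758483730}$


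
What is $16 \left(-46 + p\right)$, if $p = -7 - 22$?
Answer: $-1200$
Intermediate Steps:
$p = -29$
$16 \left(-46 + p\right) = 16 \left(-46 - 29\right) = 16 \left(-75\right) = -1200$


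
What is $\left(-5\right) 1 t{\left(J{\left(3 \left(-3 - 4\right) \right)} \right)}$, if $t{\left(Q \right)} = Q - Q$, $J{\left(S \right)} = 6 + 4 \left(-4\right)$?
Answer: $0$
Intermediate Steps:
$J{\left(S \right)} = -10$ ($J{\left(S \right)} = 6 - 16 = -10$)
$t{\left(Q \right)} = 0$
$\left(-5\right) 1 t{\left(J{\left(3 \left(-3 - 4\right) \right)} \right)} = \left(-5\right) 1 \cdot 0 = \left(-5\right) 0 = 0$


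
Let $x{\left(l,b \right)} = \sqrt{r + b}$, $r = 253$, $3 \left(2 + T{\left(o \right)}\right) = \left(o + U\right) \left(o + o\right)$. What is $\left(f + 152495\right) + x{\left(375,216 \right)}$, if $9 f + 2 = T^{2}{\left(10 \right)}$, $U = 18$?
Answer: $\frac{12658993}{81} + \sqrt{469} \approx 1.5631 \cdot 10^{5}$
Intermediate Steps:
$T{\left(o \right)} = -2 + \frac{2 o \left(18 + o\right)}{3}$ ($T{\left(o \right)} = -2 + \frac{\left(o + 18\right) \left(o + o\right)}{3} = -2 + \frac{\left(18 + o\right) 2 o}{3} = -2 + \frac{2 o \left(18 + o\right)}{3}$)
$f = \frac{306898}{81}$ ($f = - \frac{2}{9} + \frac{\left(-2 + 12 \cdot 10 + \frac{2 \cdot 10^{2}}{3}\right)^{2}}{9} = - \frac{2}{9} + \frac{\left(-2 + 120 + \frac{2}{3} \cdot 100\right)^{2}}{9} = - \frac{2}{9} + \frac{\left(-2 + 120 + \frac{200}{3}\right)^{2}}{9} = - \frac{2}{9} + \frac{\left(\frac{554}{3}\right)^{2}}{9} = - \frac{2}{9} + \frac{1}{9} \cdot \frac{306916}{9} = - \frac{2}{9} + \frac{306916}{81} = \frac{306898}{81} \approx 3788.9$)
$x{\left(l,b \right)} = \sqrt{253 + b}$
$\left(f + 152495\right) + x{\left(375,216 \right)} = \left(\frac{306898}{81} + 152495\right) + \sqrt{253 + 216} = \frac{12658993}{81} + \sqrt{469}$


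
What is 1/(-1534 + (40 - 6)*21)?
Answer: -1/820 ≈ -0.0012195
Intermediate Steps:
1/(-1534 + (40 - 6)*21) = 1/(-1534 + 34*21) = 1/(-1534 + 714) = 1/(-820) = -1/820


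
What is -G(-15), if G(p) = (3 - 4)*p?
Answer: -15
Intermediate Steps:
G(p) = -p
-G(-15) = -(-1)*(-15) = -1*15 = -15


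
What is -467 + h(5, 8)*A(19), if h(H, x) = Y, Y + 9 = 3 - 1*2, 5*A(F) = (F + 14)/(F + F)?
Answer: -44497/95 ≈ -468.39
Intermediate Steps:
A(F) = (14 + F)/(10*F) (A(F) = ((F + 14)/(F + F))/5 = ((14 + F)/((2*F)))/5 = ((14 + F)*(1/(2*F)))/5 = ((14 + F)/(2*F))/5 = (14 + F)/(10*F))
Y = -8 (Y = -9 + (3 - 1*2) = -9 + (3 - 2) = -9 + 1 = -8)
h(H, x) = -8
-467 + h(5, 8)*A(19) = -467 - 4*(14 + 19)/(5*19) = -467 - 4*33/(5*19) = -467 - 8*33/190 = -467 - 132/95 = -44497/95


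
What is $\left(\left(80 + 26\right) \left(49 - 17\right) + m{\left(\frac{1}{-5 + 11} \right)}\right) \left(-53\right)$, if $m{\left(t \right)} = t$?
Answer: $- \frac{1078709}{6} \approx -1.7978 \cdot 10^{5}$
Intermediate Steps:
$\left(\left(80 + 26\right) \left(49 - 17\right) + m{\left(\frac{1}{-5 + 11} \right)}\right) \left(-53\right) = \left(\left(80 + 26\right) \left(49 - 17\right) + \frac{1}{-5 + 11}\right) \left(-53\right) = \left(106 \cdot 32 + \frac{1}{6}\right) \left(-53\right) = \left(3392 + \frac{1}{6}\right) \left(-53\right) = \frac{20353}{6} \left(-53\right) = - \frac{1078709}{6}$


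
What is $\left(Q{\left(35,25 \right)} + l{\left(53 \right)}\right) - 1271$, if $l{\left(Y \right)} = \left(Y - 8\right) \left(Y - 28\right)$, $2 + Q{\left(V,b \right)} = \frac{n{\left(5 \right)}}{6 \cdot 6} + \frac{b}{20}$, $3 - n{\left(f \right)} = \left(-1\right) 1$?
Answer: $- \frac{5279}{36} \approx -146.64$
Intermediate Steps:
$n{\left(f \right)} = 4$ ($n{\left(f \right)} = 3 - \left(-1\right) 1 = 3 - -1 = 3 + 1 = 4$)
$Q{\left(V,b \right)} = - \frac{17}{9} + \frac{b}{20}$ ($Q{\left(V,b \right)} = -2 + \left(\frac{4}{6 \cdot 6} + \frac{b}{20}\right) = -2 + \left(\frac{4}{36} + b \frac{1}{20}\right) = -2 + \left(4 \cdot \frac{1}{36} + \frac{b}{20}\right) = -2 + \left(\frac{1}{9} + \frac{b}{20}\right) = - \frac{17}{9} + \frac{b}{20}$)
$l{\left(Y \right)} = \left(-28 + Y\right) \left(-8 + Y\right)$ ($l{\left(Y \right)} = \left(-8 + Y\right) \left(-28 + Y\right) = \left(-28 + Y\right) \left(-8 + Y\right)$)
$\left(Q{\left(35,25 \right)} + l{\left(53 \right)}\right) - 1271 = \left(\left(- \frac{17}{9} + \frac{1}{20} \cdot 25\right) + \left(224 + 53^{2} - 1908\right)\right) - 1271 = \left(\left(- \frac{17}{9} + \frac{5}{4}\right) + \left(224 + 2809 - 1908\right)\right) - 1271 = \left(- \frac{23}{36} + 1125\right) - 1271 = \frac{40477}{36} - 1271 = - \frac{5279}{36}$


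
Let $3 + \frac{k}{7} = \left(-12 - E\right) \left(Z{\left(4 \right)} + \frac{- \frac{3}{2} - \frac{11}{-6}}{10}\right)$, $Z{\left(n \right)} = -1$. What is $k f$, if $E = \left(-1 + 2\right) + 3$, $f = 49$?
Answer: $\frac{64141}{15} \approx 4276.1$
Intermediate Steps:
$E = 4$ ($E = 1 + 3 = 4$)
$k = \frac{1309}{15}$ ($k = -21 + 7 \left(-12 - 4\right) \left(-1 + \frac{- \frac{3}{2} - \frac{11}{-6}}{10}\right) = -21 + 7 \left(-12 - 4\right) \left(-1 + \left(\left(-3\right) \frac{1}{2} - - \frac{11}{6}\right) \frac{1}{10}\right) = -21 + 7 \left(- 16 \left(-1 + \left(- \frac{3}{2} + \frac{11}{6}\right) \frac{1}{10}\right)\right) = -21 + 7 \left(- 16 \left(-1 + \frac{1}{3} \cdot \frac{1}{10}\right)\right) = -21 + 7 \left(- 16 \left(-1 + \frac{1}{30}\right)\right) = -21 + 7 \left(\left(-16\right) \left(- \frac{29}{30}\right)\right) = -21 + 7 \cdot \frac{232}{15} = -21 + \frac{1624}{15} = \frac{1309}{15} \approx 87.267$)
$k f = \frac{1309}{15} \cdot 49 = \frac{64141}{15}$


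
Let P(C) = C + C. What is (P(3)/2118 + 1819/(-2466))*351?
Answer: -24945999/96722 ≈ -257.91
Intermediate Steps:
P(C) = 2*C
(P(3)/2118 + 1819/(-2466))*351 = ((2*3)/2118 + 1819/(-2466))*351 = (6*(1/2118) + 1819*(-1/2466))*351 = (1/353 - 1819/2466)*351 = -639641/870498*351 = -24945999/96722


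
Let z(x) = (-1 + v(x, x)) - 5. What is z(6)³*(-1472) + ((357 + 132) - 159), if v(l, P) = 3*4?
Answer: -317622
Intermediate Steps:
v(l, P) = 12
z(x) = 6 (z(x) = (-1 + 12) - 5 = 11 - 5 = 6)
z(6)³*(-1472) + ((357 + 132) - 159) = 6³*(-1472) + ((357 + 132) - 159) = 216*(-1472) + (489 - 159) = -317952 + 330 = -317622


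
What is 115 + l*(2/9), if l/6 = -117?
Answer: -41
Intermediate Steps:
l = -702 (l = 6*(-117) = -702)
115 + l*(2/9) = 115 - 1404/9 = 115 - 702*2/9 = 115 - 156 = -41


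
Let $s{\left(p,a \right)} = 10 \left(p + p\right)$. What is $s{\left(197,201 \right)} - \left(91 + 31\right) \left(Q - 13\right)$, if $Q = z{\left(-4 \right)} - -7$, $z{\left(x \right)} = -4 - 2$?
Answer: $5404$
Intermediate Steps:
$z{\left(x \right)} = -6$ ($z{\left(x \right)} = -4 - 2 = -6$)
$s{\left(p,a \right)} = 20 p$ ($s{\left(p,a \right)} = 10 \cdot 2 p = 20 p$)
$Q = 1$ ($Q = -6 - -7 = -6 + 7 = 1$)
$s{\left(197,201 \right)} - \left(91 + 31\right) \left(Q - 13\right) = 20 \cdot 197 - \left(91 + 31\right) \left(1 - 13\right) = 3940 - 122 \left(-12\right) = 3940 - -1464 = 3940 + 1464 = 5404$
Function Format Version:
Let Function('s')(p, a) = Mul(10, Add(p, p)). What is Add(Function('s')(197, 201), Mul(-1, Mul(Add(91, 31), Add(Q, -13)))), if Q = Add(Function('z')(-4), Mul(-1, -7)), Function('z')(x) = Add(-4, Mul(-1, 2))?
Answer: 5404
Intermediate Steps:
Function('z')(x) = -6 (Function('z')(x) = Add(-4, -2) = -6)
Function('s')(p, a) = Mul(20, p) (Function('s')(p, a) = Mul(10, Mul(2, p)) = Mul(20, p))
Q = 1 (Q = Add(-6, Mul(-1, -7)) = Add(-6, 7) = 1)
Add(Function('s')(197, 201), Mul(-1, Mul(Add(91, 31), Add(Q, -13)))) = Add(Mul(20, 197), Mul(-1, Mul(Add(91, 31), Add(1, -13)))) = Add(3940, Mul(-1, Mul(122, -12))) = Add(3940, Mul(-1, -1464)) = Add(3940, 1464) = 5404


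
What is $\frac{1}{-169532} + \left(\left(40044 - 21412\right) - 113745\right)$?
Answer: $- \frac{16124697117}{169532} \approx -95113.0$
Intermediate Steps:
$\frac{1}{-169532} + \left(\left(40044 - 21412\right) - 113745\right) = - \frac{1}{169532} + \left(18632 - 113745\right) = - \frac{1}{169532} - 95113 = - \frac{16124697117}{169532}$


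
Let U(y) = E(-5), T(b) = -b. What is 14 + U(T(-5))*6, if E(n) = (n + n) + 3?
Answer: -28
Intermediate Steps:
E(n) = 3 + 2*n (E(n) = 2*n + 3 = 3 + 2*n)
U(y) = -7 (U(y) = 3 + 2*(-5) = 3 - 10 = -7)
14 + U(T(-5))*6 = 14 - 7*6 = 14 - 42 = -28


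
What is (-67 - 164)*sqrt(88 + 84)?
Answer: -462*sqrt(43) ≈ -3029.5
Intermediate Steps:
(-67 - 164)*sqrt(88 + 84) = -462*sqrt(43)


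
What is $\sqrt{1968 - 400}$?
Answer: $28 \sqrt{2} \approx 39.598$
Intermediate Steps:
$\sqrt{1968 - 400} = \sqrt{1568} = 28 \sqrt{2}$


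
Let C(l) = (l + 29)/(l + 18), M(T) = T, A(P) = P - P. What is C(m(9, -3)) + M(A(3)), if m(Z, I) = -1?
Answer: 28/17 ≈ 1.6471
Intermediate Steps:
A(P) = 0
C(l) = (29 + l)/(18 + l)
C(m(9, -3)) + M(A(3)) = (29 - 1)/(18 - 1) + 0 = 28/17 + 0 = 28/17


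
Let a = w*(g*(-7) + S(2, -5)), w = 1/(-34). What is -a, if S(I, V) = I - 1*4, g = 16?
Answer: -57/17 ≈ -3.3529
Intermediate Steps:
S(I, V) = -4 + I (S(I, V) = I - 4 = -4 + I)
w = -1/34 ≈ -0.029412
a = 57/17 (a = -(16*(-7) + (-4 + 2))/34 = -(-112 - 2)/34 = -1/34*(-114) = 57/17 ≈ 3.3529)
-a = -1*57/17 = -57/17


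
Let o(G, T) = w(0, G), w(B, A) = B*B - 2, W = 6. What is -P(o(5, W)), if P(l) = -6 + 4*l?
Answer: 14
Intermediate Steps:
w(B, A) = -2 + B² (w(B, A) = B² - 2 = -2 + B²)
o(G, T) = -2 (o(G, T) = -2 + 0² = -2 + 0 = -2)
-P(o(5, W)) = -(-6 + 4*(-2)) = -(-6 - 8) = -1*(-14) = 14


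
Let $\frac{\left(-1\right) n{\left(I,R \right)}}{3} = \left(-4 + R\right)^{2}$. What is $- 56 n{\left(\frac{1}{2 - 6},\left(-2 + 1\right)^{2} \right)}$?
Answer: $1512$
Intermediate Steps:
$n{\left(I,R \right)} = - 3 \left(-4 + R\right)^{2}$
$- 56 n{\left(\frac{1}{2 - 6},\left(-2 + 1\right)^{2} \right)} = - 56 \left(- 3 \left(-4 + \left(-2 + 1\right)^{2}\right)^{2}\right) = - 56 \left(- 3 \left(-4 + \left(-1\right)^{2}\right)^{2}\right) = - 56 \left(- 3 \left(-4 + 1\right)^{2}\right) = - 56 \left(- 3 \left(-3\right)^{2}\right) = - 56 \left(\left(-3\right) 9\right) = \left(-56\right) \left(-27\right) = 1512$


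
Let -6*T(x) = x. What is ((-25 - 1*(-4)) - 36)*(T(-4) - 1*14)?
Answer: 760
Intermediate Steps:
T(x) = -x/6
((-25 - 1*(-4)) - 36)*(T(-4) - 1*14) = ((-25 - 1*(-4)) - 36)*(-1/6*(-4) - 1*14) = ((-25 + 4) - 36)*(2/3 - 14) = (-21 - 36)*(-40/3) = -57*(-40/3) = 760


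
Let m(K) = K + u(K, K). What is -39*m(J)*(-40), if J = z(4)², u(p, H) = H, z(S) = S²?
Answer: 798720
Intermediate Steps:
J = 256 (J = (4²)² = 16² = 256)
m(K) = 2*K (m(K) = K + K = 2*K)
-39*m(J)*(-40) = -78*256*(-40) = -39*512*(-40) = -19968*(-40) = 798720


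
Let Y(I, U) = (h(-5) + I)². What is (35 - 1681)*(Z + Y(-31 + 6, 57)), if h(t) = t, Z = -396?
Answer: -829584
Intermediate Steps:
Y(I, U) = (-5 + I)²
(35 - 1681)*(Z + Y(-31 + 6, 57)) = (35 - 1681)*(-396 + (-5 + (-31 + 6))²) = -1646*(-396 + (-5 - 25)²) = -1646*(-396 + (-30)²) = -1646*(-396 + 900) = -1646*504 = -829584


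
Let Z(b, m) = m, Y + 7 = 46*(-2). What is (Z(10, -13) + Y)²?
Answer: 12544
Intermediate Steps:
Y = -99 (Y = -7 + 46*(-2) = -7 - 92 = -99)
(Z(10, -13) + Y)² = (-13 - 99)² = (-112)² = 12544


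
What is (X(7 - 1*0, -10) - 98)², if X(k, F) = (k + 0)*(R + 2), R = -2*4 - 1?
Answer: 21609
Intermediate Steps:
R = -9 (R = -8 - 1 = -9)
X(k, F) = -7*k (X(k, F) = (k + 0)*(-9 + 2) = k*(-7) = -7*k)
(X(7 - 1*0, -10) - 98)² = (-7*(7 - 1*0) - 98)² = (-7*(7 + 0) - 98)² = (-7*7 - 98)² = (-49 - 98)² = (-147)² = 21609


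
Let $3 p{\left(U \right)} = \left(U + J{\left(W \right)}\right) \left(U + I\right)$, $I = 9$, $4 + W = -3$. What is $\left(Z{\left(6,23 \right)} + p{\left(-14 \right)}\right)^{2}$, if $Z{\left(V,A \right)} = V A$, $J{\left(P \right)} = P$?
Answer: $29929$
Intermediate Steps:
$W = -7$ ($W = -4 - 3 = -7$)
$p{\left(U \right)} = \frac{\left(-7 + U\right) \left(9 + U\right)}{3}$ ($p{\left(U \right)} = \frac{\left(U - 7\right) \left(U + 9\right)}{3} = \frac{\left(-7 + U\right) \left(9 + U\right)}{3}$)
$Z{\left(V,A \right)} = A V$
$\left(Z{\left(6,23 \right)} + p{\left(-14 \right)}\right)^{2} = \left(23 \cdot 6 + \left(-21 + \frac{\left(-14\right)^{2}}{3} + \frac{2}{3} \left(-14\right)\right)\right)^{2} = \left(138 - -35\right)^{2} = \left(138 + 35\right)^{2} = 173^{2} = 29929$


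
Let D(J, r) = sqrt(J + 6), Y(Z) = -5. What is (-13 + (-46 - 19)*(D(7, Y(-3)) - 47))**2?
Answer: 9308689 - 395460*sqrt(13) ≈ 7.8828e+6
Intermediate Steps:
D(J, r) = sqrt(6 + J)
(-13 + (-46 - 19)*(D(7, Y(-3)) - 47))**2 = (-13 + (-46 - 19)*(sqrt(6 + 7) - 47))**2 = (-13 - 65*(sqrt(13) - 47))**2 = (-13 - 65*(-47 + sqrt(13)))**2 = (-13 + (3055 - 65*sqrt(13)))**2 = (3042 - 65*sqrt(13))**2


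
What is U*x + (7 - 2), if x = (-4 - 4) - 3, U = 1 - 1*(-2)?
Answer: -28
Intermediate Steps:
U = 3 (U = 1 + 2 = 3)
x = -11 (x = -8 - 3 = -11)
U*x + (7 - 2) = 3*(-11) + (7 - 2) = -33 + 5 = -28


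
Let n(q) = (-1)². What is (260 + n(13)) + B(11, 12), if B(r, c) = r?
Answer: 272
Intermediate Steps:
n(q) = 1
(260 + n(13)) + B(11, 12) = (260 + 1) + 11 = 261 + 11 = 272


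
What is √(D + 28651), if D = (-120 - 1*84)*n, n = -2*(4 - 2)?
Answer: √29467 ≈ 171.66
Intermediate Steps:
n = -4 (n = -2*2 = -4)
D = 816 (D = (-120 - 1*84)*(-4) = (-120 - 84)*(-4) = -204*(-4) = 816)
√(D + 28651) = √(816 + 28651) = √29467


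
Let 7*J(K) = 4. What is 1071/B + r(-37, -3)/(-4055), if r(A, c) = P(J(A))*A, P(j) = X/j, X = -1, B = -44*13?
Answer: -2189971/1159730 ≈ -1.8883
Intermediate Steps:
B = -572
J(K) = 4/7 (J(K) = (1/7)*4 = 4/7)
P(j) = -1/j
r(A, c) = -7*A/4 (r(A, c) = (-1/4/7)*A = (-1*7/4)*A = -7*A/4)
1071/B + r(-37, -3)/(-4055) = 1071/(-572) - 7/4*(-37)/(-4055) = 1071*(-1/572) + (259/4)*(-1/4055) = -1071/572 - 259/16220 = -2189971/1159730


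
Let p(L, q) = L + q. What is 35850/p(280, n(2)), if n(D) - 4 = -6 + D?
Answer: 3585/28 ≈ 128.04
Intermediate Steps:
n(D) = -2 + D (n(D) = 4 + (-6 + D) = -2 + D)
35850/p(280, n(2)) = 35850/(280 + (-2 + 2)) = 35850/(280 + 0) = 35850/280 = 35850*(1/280) = 3585/28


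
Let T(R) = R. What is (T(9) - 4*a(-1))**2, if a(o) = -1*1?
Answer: 169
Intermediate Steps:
a(o) = -1
(T(9) - 4*a(-1))**2 = (9 - 4*(-1))**2 = (9 + 4)**2 = 13**2 = 169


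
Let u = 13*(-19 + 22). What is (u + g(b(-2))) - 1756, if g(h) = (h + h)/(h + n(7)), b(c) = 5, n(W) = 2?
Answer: -12009/7 ≈ -1715.6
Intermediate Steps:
u = 39 (u = 13*3 = 39)
g(h) = 2*h/(2 + h) (g(h) = (h + h)/(h + 2) = (2*h)/(2 + h) = 2*h/(2 + h))
(u + g(b(-2))) - 1756 = (39 + 2*5/(2 + 5)) - 1756 = (39 + 2*5/7) - 1756 = (39 + 2*5*(⅐)) - 1756 = (39 + 10/7) - 1756 = 283/7 - 1756 = -12009/7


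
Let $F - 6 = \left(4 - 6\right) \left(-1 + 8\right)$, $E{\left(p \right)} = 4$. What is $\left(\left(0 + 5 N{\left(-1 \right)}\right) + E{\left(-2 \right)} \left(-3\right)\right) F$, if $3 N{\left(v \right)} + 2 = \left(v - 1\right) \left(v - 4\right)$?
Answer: $- \frac{32}{3} \approx -10.667$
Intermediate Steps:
$N{\left(v \right)} = - \frac{2}{3} + \frac{\left(-1 + v\right) \left(-4 + v\right)}{3}$ ($N{\left(v \right)} = - \frac{2}{3} + \frac{\left(v - 1\right) \left(v - 4\right)}{3} = - \frac{2}{3} + \frac{\left(-1 + v\right) \left(-4 + v\right)}{3}$)
$F = -8$ ($F = 6 + \left(4 - 6\right) \left(-1 + 8\right) = 6 - 14 = -8$)
$\left(\left(0 + 5 N{\left(-1 \right)}\right) + E{\left(-2 \right)} \left(-3\right)\right) F = \left(\left(0 + 5 \left(\frac{2}{3} - - \frac{5}{3} + \frac{\left(-1\right)^{2}}{3}\right)\right) + 4 \left(-3\right)\right) \left(-8\right) = \left(\left(0 + 5 \left(\frac{2}{3} + \frac{5}{3} + \frac{1}{3} \cdot 1\right)\right) - 12\right) \left(-8\right) = \left(\left(0 + 5 \left(\frac{2}{3} + \frac{5}{3} + \frac{1}{3}\right)\right) - 12\right) \left(-8\right) = \left(\left(0 + 5 \cdot \frac{8}{3}\right) - 12\right) \left(-8\right) = \left(\left(0 + \frac{40}{3}\right) - 12\right) \left(-8\right) = \left(\frac{40}{3} - 12\right) \left(-8\right) = \frac{4}{3} \left(-8\right) = - \frac{32}{3}$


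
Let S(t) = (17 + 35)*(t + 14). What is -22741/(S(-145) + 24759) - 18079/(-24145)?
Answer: -224617632/433330315 ≈ -0.51835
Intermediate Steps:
S(t) = 728 + 52*t (S(t) = 52*(14 + t) = 728 + 52*t)
-22741/(S(-145) + 24759) - 18079/(-24145) = -22741/((728 + 52*(-145)) + 24759) - 18079/(-24145) = -22741/((728 - 7540) + 24759) - 18079*(-1/24145) = -22741/(-6812 + 24759) + 18079/24145 = -22741/17947 + 18079/24145 = -224617632/433330315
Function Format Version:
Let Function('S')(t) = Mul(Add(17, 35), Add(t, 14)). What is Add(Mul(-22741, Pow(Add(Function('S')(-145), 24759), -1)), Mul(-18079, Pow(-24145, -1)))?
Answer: Rational(-224617632, 433330315) ≈ -0.51835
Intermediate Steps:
Function('S')(t) = Add(728, Mul(52, t)) (Function('S')(t) = Mul(52, Add(14, t)) = Add(728, Mul(52, t)))
Add(Mul(-22741, Pow(Add(Function('S')(-145), 24759), -1)), Mul(-18079, Pow(-24145, -1))) = Add(Mul(-22741, Pow(Add(Add(728, Mul(52, -145)), 24759), -1)), Mul(-18079, Pow(-24145, -1))) = Add(Mul(-22741, Pow(Add(Add(728, -7540), 24759), -1)), Mul(-18079, Rational(-1, 24145))) = Add(Mul(-22741, Pow(Add(-6812, 24759), -1)), Rational(18079, 24145)) = Add(Mul(-22741, Pow(17947, -1)), Rational(18079, 24145)) = Add(Mul(-22741, Rational(1, 17947)), Rational(18079, 24145)) = Add(Rational(-22741, 17947), Rational(18079, 24145)) = Rational(-224617632, 433330315)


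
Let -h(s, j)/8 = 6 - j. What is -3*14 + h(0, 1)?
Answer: -82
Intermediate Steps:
h(s, j) = -48 + 8*j (h(s, j) = -8*(6 - j) = -48 + 8*j)
-3*14 + h(0, 1) = -3*14 + (-48 + 8*1) = -42 + (-48 + 8) = -42 - 40 = -82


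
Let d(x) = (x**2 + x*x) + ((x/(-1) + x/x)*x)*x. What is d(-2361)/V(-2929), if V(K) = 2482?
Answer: 6588847422/1241 ≈ 5.3093e+6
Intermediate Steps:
d(x) = 2*x**2 + x**2*(1 - x) (d(x) = (x**2 + x**2) + ((x*(-1) + 1)*x)*x = 2*x**2 + ((-x + 1)*x)*x = 2*x**2 + ((1 - x)*x)*x = 2*x**2 + (x*(1 - x))*x = 2*x**2 + x**2*(1 - x))
d(-2361)/V(-2929) = ((-2361)**2*(3 - 1*(-2361)))/2482 = (5574321*(3 + 2361))*(1/2482) = (5574321*2364)*(1/2482) = 13177694844*(1/2482) = 6588847422/1241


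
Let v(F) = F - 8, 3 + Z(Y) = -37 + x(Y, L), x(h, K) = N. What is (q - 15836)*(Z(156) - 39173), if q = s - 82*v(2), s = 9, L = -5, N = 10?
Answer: 601178005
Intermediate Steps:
x(h, K) = 10
Z(Y) = -30 (Z(Y) = -3 + (-37 + 10) = -3 - 27 = -30)
v(F) = -8 + F
q = 501 (q = 9 - 82*(-8 + 2) = 9 - 82*(-6) = 9 + 492 = 501)
(q - 15836)*(Z(156) - 39173) = (501 - 15836)*(-30 - 39173) = -15335*(-39203) = 601178005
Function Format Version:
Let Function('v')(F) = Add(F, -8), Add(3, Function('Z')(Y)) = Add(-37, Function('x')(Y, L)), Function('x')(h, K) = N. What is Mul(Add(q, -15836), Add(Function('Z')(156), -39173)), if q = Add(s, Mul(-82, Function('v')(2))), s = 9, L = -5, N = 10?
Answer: 601178005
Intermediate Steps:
Function('x')(h, K) = 10
Function('Z')(Y) = -30 (Function('Z')(Y) = Add(-3, Add(-37, 10)) = Add(-3, -27) = -30)
Function('v')(F) = Add(-8, F)
q = 501 (q = Add(9, Mul(-82, Add(-8, 2))) = Add(9, Mul(-82, -6)) = Add(9, 492) = 501)
Mul(Add(q, -15836), Add(Function('Z')(156), -39173)) = Mul(Add(501, -15836), Add(-30, -39173)) = Mul(-15335, -39203) = 601178005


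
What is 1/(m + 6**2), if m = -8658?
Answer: -1/8622 ≈ -0.00011598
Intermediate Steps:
1/(m + 6**2) = 1/(-8658 + 6**2) = 1/(-8658 + 36) = 1/(-8622) = -1/8622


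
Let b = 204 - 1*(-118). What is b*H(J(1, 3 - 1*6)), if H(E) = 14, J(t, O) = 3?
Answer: 4508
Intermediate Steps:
b = 322 (b = 204 + 118 = 322)
b*H(J(1, 3 - 1*6)) = 322*14 = 4508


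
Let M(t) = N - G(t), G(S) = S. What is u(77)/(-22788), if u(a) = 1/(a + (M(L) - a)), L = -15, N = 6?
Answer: -1/478548 ≈ -2.0897e-6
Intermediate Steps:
M(t) = 6 - t
u(a) = 1/21 (u(a) = 1/(a + ((6 - 1*(-15)) - a)) = 1/(a + ((6 + 15) - a)) = 1/(a + (21 - a)) = 1/21)
u(77)/(-22788) = (1/21)/(-22788) = (1/21)*(-1/22788) = -1/478548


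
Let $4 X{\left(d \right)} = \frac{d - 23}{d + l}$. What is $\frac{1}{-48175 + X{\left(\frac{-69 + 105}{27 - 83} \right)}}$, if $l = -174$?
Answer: $- \frac{9780}{471151169} \approx -2.0758 \cdot 10^{-5}$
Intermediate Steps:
$X{\left(d \right)} = \frac{-23 + d}{4 \left(-174 + d\right)}$ ($X{\left(d \right)} = \frac{\left(d - 23\right) \frac{1}{d - 174}}{4} = \frac{\left(-23 + d\right) \frac{1}{-174 + d}}{4} = \frac{\frac{1}{-174 + d} \left(-23 + d\right)}{4} = \frac{-23 + d}{4 \left(-174 + d\right)}$)
$\frac{1}{-48175 + X{\left(\frac{-69 + 105}{27 - 83} \right)}} = \frac{1}{-48175 + \frac{-23 + \frac{-69 + 105}{27 - 83}}{4 \left(-174 + \frac{-69 + 105}{27 - 83}\right)}} = \frac{1}{-48175 + \frac{-23 + \frac{36}{-56}}{4 \left(-174 + \frac{36}{-56}\right)}} = \frac{1}{-48175 + \frac{-23 + 36 \left(- \frac{1}{56}\right)}{4 \left(-174 + 36 \left(- \frac{1}{56}\right)\right)}} = \frac{1}{-48175 + \frac{-23 - \frac{9}{14}}{4 \left(-174 - \frac{9}{14}\right)}} = \frac{1}{-48175 + \frac{1}{4} \frac{1}{- \frac{2445}{14}} \left(- \frac{331}{14}\right)} = \frac{1}{-48175 + \frac{1}{4} \left(- \frac{14}{2445}\right) \left(- \frac{331}{14}\right)} = \frac{1}{-48175 + \frac{331}{9780}} = \frac{1}{- \frac{471151169}{9780}} = - \frac{9780}{471151169}$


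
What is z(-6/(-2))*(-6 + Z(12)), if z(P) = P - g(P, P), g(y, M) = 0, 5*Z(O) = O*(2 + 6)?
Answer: 198/5 ≈ 39.600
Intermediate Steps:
Z(O) = 8*O/5 (Z(O) = (O*(2 + 6))/5 = (O*8)/5 = (8*O)/5 = 8*O/5)
z(P) = P (z(P) = P - 1*0 = P + 0 = P)
z(-6/(-2))*(-6 + Z(12)) = (-6/(-2))*(-6 + (8/5)*12) = (-6*(-1/2))*(-6 + 96/5) = 3*(66/5) = 198/5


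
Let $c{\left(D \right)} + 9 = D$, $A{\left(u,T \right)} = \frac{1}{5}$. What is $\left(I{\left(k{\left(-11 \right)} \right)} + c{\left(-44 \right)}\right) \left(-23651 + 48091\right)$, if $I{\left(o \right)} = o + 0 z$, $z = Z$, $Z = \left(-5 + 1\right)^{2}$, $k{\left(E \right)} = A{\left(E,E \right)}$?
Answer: $-1290432$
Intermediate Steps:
$A{\left(u,T \right)} = \frac{1}{5}$
$k{\left(E \right)} = \frac{1}{5}$
$Z = 16$ ($Z = \left(-4\right)^{2} = 16$)
$c{\left(D \right)} = -9 + D$
$z = 16$
$I{\left(o \right)} = o$ ($I{\left(o \right)} = o + 0 \cdot 16 = o + 0 = o$)
$\left(I{\left(k{\left(-11 \right)} \right)} + c{\left(-44 \right)}\right) \left(-23651 + 48091\right) = \left(\frac{1}{5} - 53\right) \left(-23651 + 48091\right) = \left(\frac{1}{5} - 53\right) 24440 = \left(- \frac{264}{5}\right) 24440 = -1290432$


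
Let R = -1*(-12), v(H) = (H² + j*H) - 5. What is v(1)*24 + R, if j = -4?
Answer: -180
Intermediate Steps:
v(H) = -5 + H² - 4*H (v(H) = (H² - 4*H) - 5 = -5 + H² - 4*H)
R = 12
v(1)*24 + R = (-5 + 1² - 4*1)*24 + 12 = (-5 + 1 - 4)*24 + 12 = -8*24 + 12 = -192 + 12 = -180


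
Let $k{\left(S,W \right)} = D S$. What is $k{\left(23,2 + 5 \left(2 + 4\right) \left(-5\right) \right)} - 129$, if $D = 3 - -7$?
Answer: $101$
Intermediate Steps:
$D = 10$ ($D = 3 + 7 = 10$)
$k{\left(S,W \right)} = 10 S$
$k{\left(23,2 + 5 \left(2 + 4\right) \left(-5\right) \right)} - 129 = 10 \cdot 23 - 129 = 230 - 129 = 101$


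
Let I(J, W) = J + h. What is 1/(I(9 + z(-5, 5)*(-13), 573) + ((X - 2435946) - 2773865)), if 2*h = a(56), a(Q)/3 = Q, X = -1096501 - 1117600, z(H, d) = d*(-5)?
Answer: -1/7423494 ≈ -1.3471e-7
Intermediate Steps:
z(H, d) = -5*d
X = -2214101
a(Q) = 3*Q
h = 84 (h = (3*56)/2 = (½)*168 = 84)
I(J, W) = 84 + J (I(J, W) = J + 84 = 84 + J)
1/(I(9 + z(-5, 5)*(-13), 573) + ((X - 2435946) - 2773865)) = 1/((84 + (9 - 5*5*(-13))) + ((-2214101 - 2435946) - 2773865)) = 1/((84 + (9 - 25*(-13))) + (-4650047 - 2773865)) = 1/((84 + (9 + 325)) - 7423912) = 1/((84 + 334) - 7423912) = 1/(418 - 7423912) = 1/(-7423494) = -1/7423494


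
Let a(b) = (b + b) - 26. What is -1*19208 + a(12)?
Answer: -19210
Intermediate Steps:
a(b) = -26 + 2*b (a(b) = 2*b - 26 = -26 + 2*b)
-1*19208 + a(12) = -1*19208 + (-26 + 2*12) = -19208 + (-26 + 24) = -19208 - 2 = -19210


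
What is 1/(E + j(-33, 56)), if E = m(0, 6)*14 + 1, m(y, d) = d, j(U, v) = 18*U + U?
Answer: -1/542 ≈ -0.0018450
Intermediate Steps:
j(U, v) = 19*U
E = 85 (E = 6*14 + 1 = 84 + 1 = 85)
1/(E + j(-33, 56)) = 1/(85 + 19*(-33)) = 1/(85 - 627) = 1/(-542) = -1/542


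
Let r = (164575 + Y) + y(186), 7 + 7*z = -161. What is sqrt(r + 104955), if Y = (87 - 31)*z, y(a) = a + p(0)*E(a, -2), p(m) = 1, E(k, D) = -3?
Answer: sqrt(268369) ≈ 518.04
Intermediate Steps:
z = -24 (z = -1 + (1/7)*(-161) = -1 - 23 = -24)
y(a) = -3 + a (y(a) = a + 1*(-3) = a - 3 = -3 + a)
Y = -1344 (Y = (87 - 31)*(-24) = 56*(-24) = -1344)
r = 163414 (r = (164575 - 1344) + (-3 + 186) = 163231 + 183 = 163414)
sqrt(r + 104955) = sqrt(163414 + 104955) = sqrt(268369)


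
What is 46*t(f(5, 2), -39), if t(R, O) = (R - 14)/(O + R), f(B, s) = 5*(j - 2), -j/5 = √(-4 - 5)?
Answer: 156423/4013 + 43125*I/4013 ≈ 38.979 + 10.746*I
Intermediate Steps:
j = -15*I (j = -5*√(-4 - 5) = -15*I ≈ -15.0*I)
f(B, s) = -10 - 75*I (f(B, s) = 5*(-15*I - 2) = 5*(-2 - 15*I) = -10 - 75*I)
t(R, O) = (-14 + R)/(O + R)
46*t(f(5, 2), -39) = 46*((-14 + (-10 - 75*I))/(-39 + (-10 - 75*I))) = 46*((-24 - 75*I)/(-49 - 75*I)) = 46*(((-49 + 75*I)/8026)*(-24 - 75*I)) = 46*((-49 + 75*I)*(-24 - 75*I)/8026) = 23*(-49 + 75*I)*(-24 - 75*I)/4013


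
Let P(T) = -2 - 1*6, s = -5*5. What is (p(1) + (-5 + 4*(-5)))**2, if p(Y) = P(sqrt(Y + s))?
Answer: 1089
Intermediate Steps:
s = -25
P(T) = -8 (P(T) = -2 - 6 = -8)
p(Y) = -8
(p(1) + (-5 + 4*(-5)))**2 = (-8 + (-5 + 4*(-5)))**2 = (-8 + (-5 - 20))**2 = (-8 - 25)**2 = (-33)**2 = 1089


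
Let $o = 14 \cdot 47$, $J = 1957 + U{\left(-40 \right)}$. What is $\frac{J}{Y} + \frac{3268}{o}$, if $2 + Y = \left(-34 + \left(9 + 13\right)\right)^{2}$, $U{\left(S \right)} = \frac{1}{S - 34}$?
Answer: $\frac{64814865}{3457132} \approx 18.748$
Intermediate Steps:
$U{\left(S \right)} = \frac{1}{-34 + S}$
$Y = 142$ ($Y = -2 + \left(-34 + \left(9 + 13\right)\right)^{2} = -2 + \left(-34 + 22\right)^{2} = -2 + \left(-12\right)^{2} = -2 + 144 = 142$)
$J = \frac{144817}{74}$ ($J = 1957 + \frac{1}{-34 - 40} = 1957 + \frac{1}{-74} = 1957 - \frac{1}{74} = \frac{144817}{74} \approx 1957.0$)
$o = 658$
$\frac{J}{Y} + \frac{3268}{o} = \frac{144817}{74 \cdot 142} + \frac{3268}{658} = \frac{144817}{74} \cdot \frac{1}{142} + 3268 \cdot \frac{1}{658} = \frac{144817}{10508} + \frac{1634}{329} = \frac{64814865}{3457132}$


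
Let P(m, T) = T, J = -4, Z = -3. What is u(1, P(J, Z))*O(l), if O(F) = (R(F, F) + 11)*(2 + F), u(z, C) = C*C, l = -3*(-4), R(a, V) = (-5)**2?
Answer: 4536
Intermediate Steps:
R(a, V) = 25
l = 12
u(z, C) = C**2
O(F) = 72 + 36*F (O(F) = (25 + 11)*(2 + F) = 36*(2 + F) = 72 + 36*F)
u(1, P(J, Z))*O(l) = (-3)**2*(72 + 36*12) = 9*(72 + 432) = 9*504 = 4536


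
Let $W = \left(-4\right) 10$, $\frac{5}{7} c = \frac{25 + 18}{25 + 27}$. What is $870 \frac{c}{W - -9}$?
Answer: $- \frac{26187}{806} \approx -32.49$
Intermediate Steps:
$c = \frac{301}{260}$ ($c = \frac{7 \frac{25 + 18}{25 + 27}}{5} = \frac{7 \cdot \frac{43}{52}}{5} = \frac{7 \cdot 43 \cdot \frac{1}{52}}{5} = \frac{7}{5} \cdot \frac{43}{52} = \frac{301}{260} \approx 1.1577$)
$W = -40$
$870 \frac{c}{W - -9} = 870 \frac{301}{260 \left(-40 - -9\right)} = 870 \frac{301}{260 \left(-40 + 9\right)} = 870 \frac{301}{260 \left(-31\right)} = 870 \cdot \frac{301}{260} \left(- \frac{1}{31}\right) = 870 \left(- \frac{301}{8060}\right) = - \frac{26187}{806}$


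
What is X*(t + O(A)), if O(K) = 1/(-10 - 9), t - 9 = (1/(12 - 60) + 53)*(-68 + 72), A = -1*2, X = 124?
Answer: 1561067/57 ≈ 27387.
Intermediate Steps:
A = -2
t = 2651/12 (t = 9 + (1/(12 - 60) + 53)*(-68 + 72) = 9 + (1/(-48) + 53)*4 = 9 + (-1/48 + 53)*4 = 9 + (2543/48)*4 = 9 + 2543/12 = 2651/12 ≈ 220.92)
O(K) = -1/19 (O(K) = 1/(-19) = -1/19)
X*(t + O(A)) = 124*(2651/12 - 1/19) = 124*(50357/228) = 1561067/57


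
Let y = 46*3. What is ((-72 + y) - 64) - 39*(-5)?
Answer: 197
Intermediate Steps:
y = 138
((-72 + y) - 64) - 39*(-5) = ((-72 + 138) - 64) - 39*(-5) = (66 - 64) - 1*(-195) = 2 + 195 = 197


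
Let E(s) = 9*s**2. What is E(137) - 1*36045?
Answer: 132876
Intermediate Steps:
E(137) - 1*36045 = 9*137**2 - 1*36045 = 9*18769 - 36045 = 168921 - 36045 = 132876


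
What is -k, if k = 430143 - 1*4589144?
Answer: 4159001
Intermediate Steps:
k = -4159001 (k = 430143 - 4589144 = -4159001)
-k = -1*(-4159001) = 4159001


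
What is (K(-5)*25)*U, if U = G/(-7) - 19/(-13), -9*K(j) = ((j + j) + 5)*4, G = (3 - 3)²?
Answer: 9500/117 ≈ 81.197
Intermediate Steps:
G = 0 (G = 0² = 0)
K(j) = -20/9 - 8*j/9 (K(j) = -((j + j) + 5)*4/9 = -(2*j + 5)*4/9 = -(5 + 2*j)*4/9 = -(20 + 8*j)/9 = -20/9 - 8*j/9)
U = 19/13 (U = 0/(-7) - 19/(-13) = 0*(-⅐) - 19*(-1/13) = 0 + 19/13 = 19/13 ≈ 1.4615)
(K(-5)*25)*U = ((-20/9 - 8/9*(-5))*25)*(19/13) = ((-20/9 + 40/9)*25)*(19/13) = ((20/9)*25)*(19/13) = (500/9)*(19/13) = 9500/117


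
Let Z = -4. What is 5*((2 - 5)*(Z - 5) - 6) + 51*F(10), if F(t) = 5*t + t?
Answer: 3165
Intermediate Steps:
F(t) = 6*t
5*((2 - 5)*(Z - 5) - 6) + 51*F(10) = 5*((2 - 5)*(-4 - 5) - 6) + 51*(6*10) = 5*(-3*(-9) - 6) + 51*60 = 5*(27 - 6) + 3060 = 5*21 + 3060 = 105 + 3060 = 3165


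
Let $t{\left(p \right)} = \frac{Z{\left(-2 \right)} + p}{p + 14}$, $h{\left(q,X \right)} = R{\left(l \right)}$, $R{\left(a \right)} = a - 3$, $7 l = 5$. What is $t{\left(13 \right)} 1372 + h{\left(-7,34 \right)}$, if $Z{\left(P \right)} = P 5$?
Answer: $\frac{9460}{63} \approx 150.16$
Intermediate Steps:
$Z{\left(P \right)} = 5 P$
$l = \frac{5}{7}$ ($l = \frac{1}{7} \cdot 5 = \frac{5}{7} \approx 0.71429$)
$R{\left(a \right)} = -3 + a$
$h{\left(q,X \right)} = - \frac{16}{7}$ ($h{\left(q,X \right)} = -3 + \frac{5}{7} = - \frac{16}{7}$)
$t{\left(p \right)} = \frac{-10 + p}{14 + p}$ ($t{\left(p \right)} = \frac{5 \left(-2\right) + p}{p + 14} = \frac{-10 + p}{14 + p}$)
$t{\left(13 \right)} 1372 + h{\left(-7,34 \right)} = \frac{-10 + 13}{14 + 13} \cdot 1372 - \frac{16}{7} = \frac{1}{27} \cdot 3 \cdot 1372 - \frac{16}{7} = \frac{1}{9} \cdot 1372 - \frac{16}{7} = \frac{1372}{9} - \frac{16}{7} = \frac{9460}{63}$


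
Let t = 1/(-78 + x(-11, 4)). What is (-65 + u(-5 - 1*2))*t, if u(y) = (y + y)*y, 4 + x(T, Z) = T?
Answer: -11/31 ≈ -0.35484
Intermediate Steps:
x(T, Z) = -4 + T
t = -1/93 (t = 1/(-78 + (-4 - 11)) = 1/(-78 - 15) = 1/(-93) = -1/93 ≈ -0.010753)
u(y) = 2*y**2 (u(y) = (2*y)*y = 2*y**2)
(-65 + u(-5 - 1*2))*t = (-65 + 2*(-5 - 1*2)**2)*(-1/93) = (-65 + 2*(-5 - 2)**2)*(-1/93) = (-65 + 2*(-7)**2)*(-1/93) = (-65 + 2*49)*(-1/93) = (-65 + 98)*(-1/93) = 33*(-1/93) = -11/31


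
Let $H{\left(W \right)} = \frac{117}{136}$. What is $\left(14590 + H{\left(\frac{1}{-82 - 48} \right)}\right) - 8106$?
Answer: $\frac{881941}{136} \approx 6484.9$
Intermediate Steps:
$H{\left(W \right)} = \frac{117}{136}$ ($H{\left(W \right)} = 117 \cdot \frac{1}{136} = \frac{117}{136}$)
$\left(14590 + H{\left(\frac{1}{-82 - 48} \right)}\right) - 8106 = \left(14590 + \frac{117}{136}\right) - 8106 = \frac{1984357}{136} - 8106 = \frac{881941}{136}$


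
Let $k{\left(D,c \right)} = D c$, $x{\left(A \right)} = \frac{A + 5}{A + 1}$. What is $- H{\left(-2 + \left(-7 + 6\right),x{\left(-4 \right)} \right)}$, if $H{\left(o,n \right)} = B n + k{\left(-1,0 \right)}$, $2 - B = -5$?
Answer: $\frac{7}{3} \approx 2.3333$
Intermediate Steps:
$B = 7$ ($B = 2 - -5 = 2 + 5 = 7$)
$x{\left(A \right)} = \frac{5 + A}{1 + A}$
$H{\left(o,n \right)} = 7 n$ ($H{\left(o,n \right)} = 7 n - 0 = 7 n + 0 = 7 n$)
$- H{\left(-2 + \left(-7 + 6\right),x{\left(-4 \right)} \right)} = - 7 \frac{5 - 4}{1 - 4} = - 7 \frac{1}{-3} \cdot 1 = - 7 \left(\left(- \frac{1}{3}\right) 1\right) = - \frac{7 \left(-1\right)}{3} = \left(-1\right) \left(- \frac{7}{3}\right) = \frac{7}{3}$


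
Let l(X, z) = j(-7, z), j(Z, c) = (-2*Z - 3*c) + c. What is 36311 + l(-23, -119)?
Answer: 36563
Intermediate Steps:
j(Z, c) = -2*Z - 2*c (j(Z, c) = (-3*c - 2*Z) + c = -2*Z - 2*c)
l(X, z) = 14 - 2*z (l(X, z) = -2*(-7) - 2*z = 14 - 2*z)
36311 + l(-23, -119) = 36311 + (14 - 2*(-119)) = 36311 + (14 + 238) = 36311 + 252 = 36563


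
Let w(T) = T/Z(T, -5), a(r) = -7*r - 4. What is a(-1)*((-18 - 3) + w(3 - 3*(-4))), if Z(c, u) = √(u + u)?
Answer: -63 - 9*I*√10/2 ≈ -63.0 - 14.23*I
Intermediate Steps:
a(r) = -4 - 7*r
Z(c, u) = √2*√u (Z(c, u) = √(2*u) = √2*√u)
w(T) = -I*T*√10/10 (w(T) = T/((√2*√(-5))) = T/((√2*(I*√5))) = T/((I*√10)) = T*(-I*√10/10) = -I*T*√10/10)
a(-1)*((-18 - 3) + w(3 - 3*(-4))) = (-4 - 7*(-1))*((-18 - 3) - I*(3 - 3*(-4))*√10/10) = (-4 + 7)*(-21 - I*(3 + 12)*√10/10) = 3*(-21 - ⅒*I*15*√10) = 3*(-21 - 3*I*√10/2) = -63 - 9*I*√10/2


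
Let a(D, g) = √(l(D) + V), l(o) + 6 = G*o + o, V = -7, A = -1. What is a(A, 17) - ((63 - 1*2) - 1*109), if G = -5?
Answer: 48 + 3*I ≈ 48.0 + 3.0*I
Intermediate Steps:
l(o) = -6 - 4*o (l(o) = -6 + (-5*o + o) = -6 - 4*o)
a(D, g) = √(-13 - 4*D) (a(D, g) = √((-6 - 4*D) - 7) = √(-13 - 4*D))
a(A, 17) - ((63 - 1*2) - 1*109) = √(-13 - 4*(-1)) - ((63 - 1*2) - 1*109) = √(-13 + 4) - ((63 - 2) - 109) = √(-9) - (61 - 109) = 3*I - 1*(-48) = 3*I + 48 = 48 + 3*I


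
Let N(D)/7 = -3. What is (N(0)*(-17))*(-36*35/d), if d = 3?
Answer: -149940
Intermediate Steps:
N(D) = -21 (N(D) = 7*(-3) = -21)
(N(0)*(-17))*(-36*35/d) = (-21*(-17))*(-36/(3/35)) = 357*(-36/(3*(1/35))) = 357*(-36/3/35) = 357*(-36*35/3) = 357*(-420) = -149940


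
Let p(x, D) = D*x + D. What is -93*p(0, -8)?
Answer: 744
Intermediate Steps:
p(x, D) = D + D*x
-93*p(0, -8) = -(-744)*(1 + 0) = -(-744) = -93*(-8) = 744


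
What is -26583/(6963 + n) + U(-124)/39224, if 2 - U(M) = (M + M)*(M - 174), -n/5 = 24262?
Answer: -3703890201/2242573364 ≈ -1.6516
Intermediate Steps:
n = -121310 (n = -5*24262 = -121310)
U(M) = 2 - 2*M*(-174 + M) (U(M) = 2 - (M + M)*(M - 174) = 2 - 2*M*(-174 + M))
-26583/(6963 + n) + U(-124)/39224 = -26583/(6963 - 121310) + (2 - 2*(-124)² + 348*(-124))/39224 = -26583/(-114347) + (2 - 2*15376 - 43152)*(1/39224) = -26583*(-1/114347) + (2 - 30752 - 43152)*(1/39224) = 26583/114347 - 73902*1/39224 = 26583/114347 - 36951/19612 = -3703890201/2242573364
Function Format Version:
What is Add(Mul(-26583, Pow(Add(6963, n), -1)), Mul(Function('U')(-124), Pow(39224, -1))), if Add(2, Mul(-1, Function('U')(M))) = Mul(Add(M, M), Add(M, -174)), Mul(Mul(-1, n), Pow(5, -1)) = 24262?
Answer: Rational(-3703890201, 2242573364) ≈ -1.6516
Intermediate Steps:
n = -121310 (n = Mul(-5, 24262) = -121310)
Function('U')(M) = Add(2, Mul(-2, M, Add(-174, M))) (Function('U')(M) = Add(2, Mul(-1, Mul(Add(M, M), Add(M, -174)))) = Add(2, Mul(-1, Mul(Mul(2, M), Add(-174, M)))) = Add(2, Mul(-1, Mul(2, M, Add(-174, M)))) = Add(2, Mul(-2, M, Add(-174, M))))
Add(Mul(-26583, Pow(Add(6963, n), -1)), Mul(Function('U')(-124), Pow(39224, -1))) = Add(Mul(-26583, Pow(Add(6963, -121310), -1)), Mul(Add(2, Mul(-2, Pow(-124, 2)), Mul(348, -124)), Pow(39224, -1))) = Add(Mul(-26583, Pow(-114347, -1)), Mul(Add(2, Mul(-2, 15376), -43152), Rational(1, 39224))) = Add(Mul(-26583, Rational(-1, 114347)), Mul(Add(2, -30752, -43152), Rational(1, 39224))) = Add(Rational(26583, 114347), Mul(-73902, Rational(1, 39224))) = Add(Rational(26583, 114347), Rational(-36951, 19612)) = Rational(-3703890201, 2242573364)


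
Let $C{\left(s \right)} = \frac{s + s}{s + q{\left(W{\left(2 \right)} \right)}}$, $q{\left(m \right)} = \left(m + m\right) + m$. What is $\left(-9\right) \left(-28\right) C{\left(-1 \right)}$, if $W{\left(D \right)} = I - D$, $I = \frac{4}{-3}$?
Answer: $\frac{504}{11} \approx 45.818$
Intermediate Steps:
$I = - \frac{4}{3}$ ($I = 4 \left(- \frac{1}{3}\right) = - \frac{4}{3} \approx -1.3333$)
$W{\left(D \right)} = - \frac{4}{3} - D$
$q{\left(m \right)} = 3 m$ ($q{\left(m \right)} = 2 m + m = 3 m$)
$C{\left(s \right)} = \frac{2 s}{-10 + s}$ ($C{\left(s \right)} = \frac{s + s}{s + 3 \left(- \frac{4}{3} - 2\right)} = \frac{2 s}{s + 3 \left(- \frac{4}{3} - 2\right)} = \frac{2 s}{s + 3 \left(- \frac{10}{3}\right)} = \frac{2 s}{s - 10} = \frac{2 s}{-10 + s}$)
$\left(-9\right) \left(-28\right) C{\left(-1 \right)} = \left(-9\right) \left(-28\right) 2 \left(-1\right) \frac{1}{-10 - 1} = 252 \cdot 2 \left(-1\right) \frac{1}{-11} = 252 \cdot 2 \left(-1\right) \left(- \frac{1}{11}\right) = 252 \cdot \frac{2}{11} = \frac{504}{11}$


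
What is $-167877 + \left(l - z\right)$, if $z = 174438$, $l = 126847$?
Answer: $-215468$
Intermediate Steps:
$-167877 + \left(l - z\right) = -167877 + \left(126847 - 174438\right) = -167877 - 47591 = -215468$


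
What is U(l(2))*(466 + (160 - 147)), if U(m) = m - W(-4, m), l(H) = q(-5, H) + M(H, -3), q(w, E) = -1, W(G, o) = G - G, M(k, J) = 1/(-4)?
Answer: -2395/4 ≈ -598.75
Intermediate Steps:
M(k, J) = -¼
W(G, o) = 0
l(H) = -5/4 (l(H) = -1 - ¼ = -5/4)
U(m) = m (U(m) = m - 1*0 = m + 0 = m)
U(l(2))*(466 + (160 - 147)) = -5*(466 + (160 - 147))/4 = -5*(466 + 13)/4 = -5/4*479 = -2395/4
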